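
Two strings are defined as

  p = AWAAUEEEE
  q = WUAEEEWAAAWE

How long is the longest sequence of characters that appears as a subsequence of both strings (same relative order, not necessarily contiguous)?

One common subsequence of length 6: W [2,1], then A [4,3], then E [6,4], then E [7,5], then E [8,6], then E [9,12]. The LCS DP gives dp[9][12] = 6, so this is optimal.

6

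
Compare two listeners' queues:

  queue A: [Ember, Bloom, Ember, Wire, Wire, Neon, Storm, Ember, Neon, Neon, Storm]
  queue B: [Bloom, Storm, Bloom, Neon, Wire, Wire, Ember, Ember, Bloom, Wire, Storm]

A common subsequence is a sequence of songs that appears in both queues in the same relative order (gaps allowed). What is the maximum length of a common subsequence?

Match Bloom [2,3]; then Wire [4,5]; then Wire [5,6]; then Ember [8,8]; then Storm [11,11] — 5 songs in the same relative order in both, and the DP table's final entry dp[11][11] is also 5, so no common subsequence is longer.

5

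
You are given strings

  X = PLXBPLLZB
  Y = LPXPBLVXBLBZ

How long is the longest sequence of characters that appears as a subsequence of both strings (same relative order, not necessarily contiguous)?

Let dp[i][j] be the LCS length of the first i characters of X and the first j characters of Y. dp[i][j] = dp[i-1][j-1]+1 when the i-th and j-th characters match, else max(dp[i-1][j], dp[i][j-1]).
    ·  L  P  X  P  B  L  V  X  B  L  B  Z
 ·  0  0  0  0  0  0  0  0  0  0  0  0  0
 P  0  0  1  1  1  1  1  1  1  1  1  1  1
 L  0  1  1  1  1  1  2  2  2  2  2  2  2
 X  0  1  1  2  2  2  2  2  3  3  3  3  3
 B  0  1  1  2  2  3  3  3  3  4  4  4  4
 P  0  1  2  2  3  3  3  3  3  4  4  4  4
 L  0  1  2  2  3  3  4  4  4  4  5  5  5
 L  0  1  2  2  3  3  4  4  4  4  5  5  5
 Z  0  1  2  2  3  3  4  4  4  4  5  5  6
 B  0  1  2  2  3  4  4  4  4  5  5  6  6
dp[9][12] = 6. One LCS (by backtracking along matches): PLXBLZ.

6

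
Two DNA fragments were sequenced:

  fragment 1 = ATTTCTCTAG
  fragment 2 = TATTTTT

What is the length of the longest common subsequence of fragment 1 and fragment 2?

6

Match A at fragment 1[1]=fragment 2[2] → T at fragment 1[2]=fragment 2[3] → T at fragment 1[3]=fragment 2[4] → T at fragment 1[4]=fragment 2[5] → T at fragment 1[6]=fragment 2[6] → T at fragment 1[8]=fragment 2[7] — 6 bases in the same relative order in both. dp[10][7] = 6 confirms this is the maximum.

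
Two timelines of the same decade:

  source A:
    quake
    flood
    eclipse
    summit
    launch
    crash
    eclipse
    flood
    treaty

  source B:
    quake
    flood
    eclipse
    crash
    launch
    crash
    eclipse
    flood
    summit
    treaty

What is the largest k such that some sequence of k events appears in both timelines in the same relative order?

One common subsequence of length 8: quake (source A #1, source B #1), then flood (source A #2, source B #2), then eclipse (source A #3, source B #3), then launch (source A #5, source B #5), then crash (source A #6, source B #6), then eclipse (source A #7, source B #7), then flood (source A #8, source B #8), then treaty (source A #9, source B #10). dp[9][10] = 8 confirms this is the maximum.

8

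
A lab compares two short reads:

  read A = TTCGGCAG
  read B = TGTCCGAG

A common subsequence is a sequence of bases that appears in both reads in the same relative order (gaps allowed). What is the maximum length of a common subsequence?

Taking T at read A[1]=read B[1] → T at read A[2]=read B[3] → C at read A[3]=read B[5] → G at read A[5]=read B[6] → A at read A[7]=read B[7] → G at read A[8]=read B[8] gives a common subsequence of length 6. The LCS DP gives dp[8][8] = 6, so this is optimal.

6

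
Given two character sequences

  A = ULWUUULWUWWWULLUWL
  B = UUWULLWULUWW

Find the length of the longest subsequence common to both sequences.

9

Taking U [1,2] → W [3,3] → U [4,4] → L [7,6] → W [12,7] → U [13,8] → L [15,9] → U [16,10] → W [17,12] gives a common subsequence of length 9. dp[18][12] = 9 confirms this is the maximum.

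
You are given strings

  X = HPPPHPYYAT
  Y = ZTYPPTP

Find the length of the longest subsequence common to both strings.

Pick P [2,4], P [3,5], P [6,7]; all 3 characters appear in both, in order. dp[10][7] = 3 confirms this is the maximum.

3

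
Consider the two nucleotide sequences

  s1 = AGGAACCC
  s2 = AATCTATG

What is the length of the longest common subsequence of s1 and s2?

One common subsequence of length 3: A (s1 #1, s2 #1) → A (s1 #4, s2 #2) → A (s1 #5, s2 #6). dp[8][8] = 3 confirms this is the maximum.

3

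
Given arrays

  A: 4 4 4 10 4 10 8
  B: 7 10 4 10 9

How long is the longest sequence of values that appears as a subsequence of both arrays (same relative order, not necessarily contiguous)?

Let dp[i][j] be the LCS length of the first i values of A and the first j values of B. dp[i][j] = dp[i-1][j-1]+1 when the i-th and j-th values match, else max(dp[i-1][j], dp[i][j-1]).
    ·  7 10  4 10  9
 ·  0  0  0  0  0  0
 4  0  0  0  1  1  1
 4  0  0  0  1  1  1
 4  0  0  0  1  1  1
10  0  0  1  1  2  2
 4  0  0  1  2  2  2
10  0  0  1  2  3  3
 8  0  0  1  2  3  3
dp[7][5] = 3. One LCS (by backtracking along matches): 10, 4, 10.

3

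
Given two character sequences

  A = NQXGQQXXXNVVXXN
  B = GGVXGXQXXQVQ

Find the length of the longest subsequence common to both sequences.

6

One common subsequence of length 6: X (A #3, B #4), then G (A #4, B #5), then Q (A #6, B #7), then X (A #7, B #8), then X (A #8, B #9), then V (A #11, B #11). Since dp[15][12] = 6, nothing longer is possible.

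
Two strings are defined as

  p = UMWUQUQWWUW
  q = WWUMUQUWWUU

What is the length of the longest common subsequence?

One common subsequence of length 8: U [1,3]; then M [2,4]; then U [4,5]; then Q [5,6]; then U [6,7]; then W [8,8]; then W [9,9]; then U [10,11], and the DP table's final entry dp[11][11] is also 8, so no common subsequence is longer.

8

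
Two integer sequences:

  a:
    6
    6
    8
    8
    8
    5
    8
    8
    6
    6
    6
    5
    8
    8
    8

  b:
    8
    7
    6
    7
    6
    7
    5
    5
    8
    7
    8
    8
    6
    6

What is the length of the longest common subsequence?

7

One common subsequence of length 7: 6 [1,3]; then 6 [2,5]; then 8 [3,9]; then 8 [7,11]; then 8 [8,12]; then 6 [10,13]; then 6 [11,14]. dp[15][14] = 7 confirms this is the maximum.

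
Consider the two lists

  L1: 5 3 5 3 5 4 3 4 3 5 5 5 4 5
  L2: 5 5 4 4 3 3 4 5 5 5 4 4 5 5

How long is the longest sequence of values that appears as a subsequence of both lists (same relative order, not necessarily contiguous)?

10

Match 5 (L1 #1, L2 #1); then 5 (L1 #3, L2 #2); then 3 (L1 #4, L2 #5); then 3 (L1 #7, L2 #6); then 4 (L1 #8, L2 #7); then 5 (L1 #10, L2 #8); then 5 (L1 #11, L2 #9); then 5 (L1 #12, L2 #10); then 4 (L1 #13, L2 #12); then 5 (L1 #14, L2 #14) — 10 values in the same relative order in both, and the DP table's final entry dp[14][14] is also 10, so no common subsequence is longer.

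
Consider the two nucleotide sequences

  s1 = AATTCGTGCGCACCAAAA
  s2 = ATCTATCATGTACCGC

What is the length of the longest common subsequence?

9

Pick A (s1 #1, s2 #1), A (s1 #2, s2 #5), T (s1 #3, s2 #6), T (s1 #4, s2 #9), G (s1 #6, s2 #10), T (s1 #7, s2 #11), C (s1 #9, s2 #14), G (s1 #10, s2 #15), C (s1 #14, s2 #16); all 9 bases appear in both, in order. dp[18][16] = 9 confirms this is the maximum.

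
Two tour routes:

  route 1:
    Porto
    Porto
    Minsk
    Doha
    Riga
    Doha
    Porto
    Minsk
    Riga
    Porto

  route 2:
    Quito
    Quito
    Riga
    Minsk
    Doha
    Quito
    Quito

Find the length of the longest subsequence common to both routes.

2

One common subsequence of length 2: Minsk at route 1[3]=route 2[4] → Doha at route 1[4]=route 2[5]. dp[10][7] = 2 confirms this is the maximum.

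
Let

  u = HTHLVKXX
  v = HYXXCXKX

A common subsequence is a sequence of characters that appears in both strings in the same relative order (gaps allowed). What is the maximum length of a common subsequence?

3

Let dp[i][j] be the LCS length of the first i characters of u and the first j characters of v. dp[i][j] = dp[i-1][j-1]+1 when the i-th and j-th characters match, else max(dp[i-1][j], dp[i][j-1]).
    ·  H  Y  X  X  C  X  K  X
 ·  0  0  0  0  0  0  0  0  0
 H  0  1  1  1  1  1  1  1  1
 T  0  1  1  1  1  1  1  1  1
 H  0  1  1  1  1  1  1  1  1
 L  0  1  1  1  1  1  1  1  1
 V  0  1  1  1  1  1  1  1  1
 K  0  1  1  1  1  1  1  2  2
 X  0  1  1  2  2  2  2  2  3
 X  0  1  1  2  3  3  3  3  3
dp[8][8] = 3. One LCS (by backtracking along matches): HKX.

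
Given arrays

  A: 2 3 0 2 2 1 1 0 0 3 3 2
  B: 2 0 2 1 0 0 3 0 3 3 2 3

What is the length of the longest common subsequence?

Taking 2 (A #1, B #1), then 0 (A #3, B #2), then 2 (A #5, B #3), then 1 (A #6, B #4), then 0 (A #8, B #6), then 0 (A #9, B #8), then 3 (A #10, B #9), then 3 (A #11, B #10), then 2 (A #12, B #11) gives a common subsequence of length 9, and the DP table's final entry dp[12][12] is also 9, so no common subsequence is longer.

9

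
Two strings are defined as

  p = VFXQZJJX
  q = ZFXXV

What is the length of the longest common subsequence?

3

Pick F [2,2]; then X [3,3]; then X [8,4]; all 3 characters appear in both, in order, and the DP table's final entry dp[8][5] is also 3, so no common subsequence is longer.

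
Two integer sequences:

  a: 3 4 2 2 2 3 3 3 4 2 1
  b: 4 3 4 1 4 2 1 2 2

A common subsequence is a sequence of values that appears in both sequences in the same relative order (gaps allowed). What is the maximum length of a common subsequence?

5

Let dp[i][j] be the LCS length of the first i values of a and the first j values of b. dp[i][j] = dp[i-1][j-1]+1 when the i-th and j-th values match, else max(dp[i-1][j], dp[i][j-1]).
    ·  4  3  4  1  4  2  1  2  2
 ·  0  0  0  0  0  0  0  0  0  0
 3  0  0  1  1  1  1  1  1  1  1
 4  0  1  1  2  2  2  2  2  2  2
 2  0  1  1  2  2  2  3  3  3  3
 2  0  1  1  2  2  2  3  3  4  4
 2  0  1  1  2  2  2  3  3  4  5
 3  0  1  2  2  2  2  3  3  4  5
 3  0  1  2  2  2  2  3  3  4  5
 3  0  1  2  2  2  2  3  3  4  5
 4  0  1  2  3  3  3  3  3  4  5
 2  0  1  2  3  3  3  4  4  4  5
 1  0  1  2  3  4  4  4  5  5  5
dp[11][9] = 5. One LCS (by backtracking along matches): 3, 4, 2, 2, 2.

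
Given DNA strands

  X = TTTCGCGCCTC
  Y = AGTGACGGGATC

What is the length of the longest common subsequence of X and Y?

6

Match T at X[1]=Y[3], C at X[4]=Y[6], G at X[5]=Y[8], G at X[7]=Y[9], T at X[10]=Y[11], C at X[11]=Y[12] — 6 bases in the same relative order in both. The LCS DP gives dp[11][12] = 6, so this is optimal.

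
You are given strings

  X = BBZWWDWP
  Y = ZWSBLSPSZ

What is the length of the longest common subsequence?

3

Let dp[i][j] be the LCS length of the first i characters of X and the first j characters of Y. dp[i][j] = dp[i-1][j-1]+1 when the i-th and j-th characters match, else max(dp[i-1][j], dp[i][j-1]).
    ·  Z  W  S  B  L  S  P  S  Z
 ·  0  0  0  0  0  0  0  0  0  0
 B  0  0  0  0  1  1  1  1  1  1
 B  0  0  0  0  1  1  1  1  1  1
 Z  0  1  1  1  1  1  1  1  1  2
 W  0  1  2  2  2  2  2  2  2  2
 W  0  1  2  2  2  2  2  2  2  2
 D  0  1  2  2  2  2  2  2  2  2
 W  0  1  2  2  2  2  2  2  2  2
 P  0  1  2  2  2  2  2  3  3  3
dp[8][9] = 3. One LCS (by backtracking along matches): ZWP.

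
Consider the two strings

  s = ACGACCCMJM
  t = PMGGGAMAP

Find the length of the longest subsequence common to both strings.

Match G at s[3]=t[5]; then A at s[4]=t[6]; then M at s[8]=t[7] — 3 characters in the same relative order in both. Since dp[10][9] = 3, nothing longer is possible.

3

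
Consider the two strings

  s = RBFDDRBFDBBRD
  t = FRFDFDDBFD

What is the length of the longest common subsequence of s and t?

Let dp[i][j] be the LCS length of the first i characters of s and the first j characters of t. dp[i][j] = dp[i-1][j-1]+1 when the i-th and j-th characters match, else max(dp[i-1][j], dp[i][j-1]).
    ·  F  R  F  D  F  D  D  B  F  D
 ·  0  0  0  0  0  0  0  0  0  0  0
 R  0  0  1  1  1  1  1  1  1  1  1
 B  0  0  1  1  1  1  1  1  2  2  2
 F  0  1  1  2  2  2  2  2  2  3  3
 D  0  1  1  2  3  3  3  3  3  3  4
 D  0  1  1  2  3  3  4  4  4  4  4
 R  0  1  2  2  3  3  4  4  4  4  4
 B  0  1  2  2  3  3  4  4  5  5  5
 F  0  1  2  3  3  4  4  4  5  6  6
 D  0  1  2  3  4  4  5  5  5  6  7
 B  0  1  2  3  4  4  5  5  6  6  7
 B  0  1  2  3  4  4  5  5  6  6  7
 R  0  1  2  3  4  4  5  5  6  6  7
 D  0  1  2  3  4  4  5  6  6  6  7
dp[13][10] = 7. One LCS (by backtracking along matches): RFDDBFD.

7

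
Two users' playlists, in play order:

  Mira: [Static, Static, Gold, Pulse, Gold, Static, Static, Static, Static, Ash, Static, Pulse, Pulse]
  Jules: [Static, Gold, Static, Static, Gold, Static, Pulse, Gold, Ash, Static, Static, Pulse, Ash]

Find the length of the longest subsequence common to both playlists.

Match Static [1,3]; then Static [2,4]; then Gold [3,5]; then Pulse [4,7]; then Gold [5,8]; then Static [6,10]; then Static [7,11]; then Ash [10,13] — 8 songs in the same relative order in both, and the DP table's final entry dp[13][13] is also 8, so no common subsequence is longer.

8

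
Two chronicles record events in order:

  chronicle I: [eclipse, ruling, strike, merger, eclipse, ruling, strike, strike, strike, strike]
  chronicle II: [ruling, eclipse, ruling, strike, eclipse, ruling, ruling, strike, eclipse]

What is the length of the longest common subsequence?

6

One common subsequence of length 6: eclipse (chronicle I #1, chronicle II #2), then ruling (chronicle I #2, chronicle II #3), then strike (chronicle I #3, chronicle II #4), then eclipse (chronicle I #5, chronicle II #5), then ruling (chronicle I #6, chronicle II #7), then strike (chronicle I #7, chronicle II #8), and the DP table's final entry dp[10][9] is also 6, so no common subsequence is longer.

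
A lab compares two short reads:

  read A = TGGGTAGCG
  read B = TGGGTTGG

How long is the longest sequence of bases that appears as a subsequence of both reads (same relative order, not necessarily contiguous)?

Pick T (read A #1, read B #1); then G (read A #2, read B #2); then G (read A #3, read B #3); then G (read A #4, read B #4); then T (read A #5, read B #6); then G (read A #7, read B #7); then G (read A #9, read B #8); all 7 bases appear in both, in order. The LCS DP gives dp[9][8] = 7, so this is optimal.

7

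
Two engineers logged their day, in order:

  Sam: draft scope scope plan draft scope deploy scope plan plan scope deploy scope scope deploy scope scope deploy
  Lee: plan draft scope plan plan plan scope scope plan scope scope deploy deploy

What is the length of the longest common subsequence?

One common subsequence of length 10: draft at Sam[1]=Lee[2] → scope at Sam[2]=Lee[3] → plan at Sam[4]=Lee[6] → scope at Sam[6]=Lee[7] → scope at Sam[8]=Lee[8] → plan at Sam[10]=Lee[9] → scope at Sam[13]=Lee[10] → scope at Sam[14]=Lee[11] → deploy at Sam[15]=Lee[12] → deploy at Sam[18]=Lee[13]. dp[18][13] = 10 confirms this is the maximum.

10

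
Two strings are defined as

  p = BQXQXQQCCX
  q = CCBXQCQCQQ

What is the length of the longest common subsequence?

Match B [1,3], then Q [2,5], then Q [4,7], then Q [6,9], then Q [7,10] — 5 characters in the same relative order in both. Since dp[10][10] = 5, nothing longer is possible.

5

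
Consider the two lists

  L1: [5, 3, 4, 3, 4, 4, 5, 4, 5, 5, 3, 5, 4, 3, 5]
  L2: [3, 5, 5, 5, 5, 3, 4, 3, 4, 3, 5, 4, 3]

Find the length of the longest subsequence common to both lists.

Pick 5 [1,5], 3 [2,6], 4 [3,7], 3 [4,8], 4 [8,9], 3 [11,10], 5 [12,11], 4 [13,12], 3 [14,13]; all 9 values appear in both, in order, and the DP table's final entry dp[15][13] is also 9, so no common subsequence is longer.

9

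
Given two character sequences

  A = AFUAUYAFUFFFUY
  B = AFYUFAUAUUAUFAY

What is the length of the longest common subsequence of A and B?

Taking A (A #1, B #1); then F (A #2, B #5); then U (A #3, B #7); then A (A #4, B #8); then U (A #5, B #10); then A (A #7, B #11); then U (A #9, B #12); then F (A #10, B #13); then Y (A #14, B #15) gives a common subsequence of length 9. Since dp[14][15] = 9, nothing longer is possible.

9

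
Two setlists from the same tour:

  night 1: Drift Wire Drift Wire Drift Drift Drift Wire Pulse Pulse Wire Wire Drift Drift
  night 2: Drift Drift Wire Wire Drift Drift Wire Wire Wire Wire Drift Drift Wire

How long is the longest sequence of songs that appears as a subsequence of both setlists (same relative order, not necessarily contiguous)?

10

Pick Drift (night 1 #1, night 2 #2) → Wire (night 1 #2, night 2 #3) → Wire (night 1 #4, night 2 #4) → Drift (night 1 #5, night 2 #5) → Drift (night 1 #6, night 2 #6) → Wire (night 1 #8, night 2 #8) → Wire (night 1 #11, night 2 #9) → Wire (night 1 #12, night 2 #10) → Drift (night 1 #13, night 2 #11) → Drift (night 1 #14, night 2 #12); all 10 songs appear in both, in order. The LCS DP gives dp[14][13] = 10, so this is optimal.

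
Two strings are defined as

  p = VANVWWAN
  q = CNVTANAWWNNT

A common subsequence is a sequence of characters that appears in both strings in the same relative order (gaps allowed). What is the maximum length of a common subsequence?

One common subsequence of length 6: V at p[1]=q[3] → A at p[2]=q[5] → N at p[3]=q[6] → W at p[5]=q[8] → W at p[6]=q[9] → N at p[8]=q[11], and the DP table's final entry dp[8][12] is also 6, so no common subsequence is longer.

6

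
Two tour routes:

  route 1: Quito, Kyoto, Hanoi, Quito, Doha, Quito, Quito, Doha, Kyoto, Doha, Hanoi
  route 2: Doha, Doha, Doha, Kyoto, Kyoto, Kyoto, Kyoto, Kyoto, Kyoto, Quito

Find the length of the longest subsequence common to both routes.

Taking Doha [5,2] → Doha [8,3] → Kyoto [9,9] gives a common subsequence of length 3. The LCS DP gives dp[11][10] = 3, so this is optimal.

3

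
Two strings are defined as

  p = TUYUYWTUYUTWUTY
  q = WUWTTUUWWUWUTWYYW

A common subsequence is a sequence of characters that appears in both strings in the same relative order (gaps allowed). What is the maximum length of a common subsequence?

One common subsequence of length 9: T at p[1]=q[5], U at p[2]=q[6], U at p[4]=q[7], W at p[6]=q[9], U at p[8]=q[10], U at p[10]=q[12], T at p[11]=q[13], W at p[12]=q[14], Y at p[15]=q[16]. Since dp[15][17] = 9, nothing longer is possible.

9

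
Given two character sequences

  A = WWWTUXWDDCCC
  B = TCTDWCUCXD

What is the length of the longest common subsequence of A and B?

Let dp[i][j] be the LCS length of the first i characters of A and the first j characters of B. dp[i][j] = dp[i-1][j-1]+1 when the i-th and j-th characters match, else max(dp[i-1][j], dp[i][j-1]).
    ·  T  C  T  D  W  C  U  C  X  D
 ·  0  0  0  0  0  0  0  0  0  0  0
 W  0  0  0  0  0  1  1  1  1  1  1
 W  0  0  0  0  0  1  1  1  1  1  1
 W  0  0  0  0  0  1  1  1  1  1  1
 T  0  1  1  1  1  1  1  1  1  1  1
 U  0  1  1  1  1  1  1  2  2  2  2
 X  0  1  1  1  1  1  1  2  2  3  3
 W  0  1  1  1  1  2  2  2  2  3  3
 D  0  1  1  1  2  2  2  2  2  3  4
 D  0  1  1  1  2  2  2  2  2  3  4
 C  0  1  2  2  2  2  3  3  3  3  4
 C  0  1  2  2  2  2  3  3  4  4  4
 C  0  1  2  2  2  2  3  3  4  4  4
dp[12][10] = 4. One LCS (by backtracking along matches): WUXD.

4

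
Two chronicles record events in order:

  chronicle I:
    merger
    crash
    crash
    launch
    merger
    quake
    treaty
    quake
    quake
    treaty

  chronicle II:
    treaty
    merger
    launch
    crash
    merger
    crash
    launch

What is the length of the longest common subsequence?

4

Pick merger [1,2] → crash [2,4] → crash [3,6] → launch [4,7]; all 4 events appear in both, in order, and the DP table's final entry dp[10][7] is also 4, so no common subsequence is longer.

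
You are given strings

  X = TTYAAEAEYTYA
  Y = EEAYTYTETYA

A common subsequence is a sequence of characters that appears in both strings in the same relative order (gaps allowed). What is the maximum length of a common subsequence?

Let dp[i][j] be the LCS length of the first i characters of X and the first j characters of Y. dp[i][j] = dp[i-1][j-1]+1 when the i-th and j-th characters match, else max(dp[i-1][j], dp[i][j-1]).
    ·  E  E  A  Y  T  Y  T  E  T  Y  A
 ·  0  0  0  0  0  0  0  0  0  0  0  0
 T  0  0  0  0  0  1  1  1  1  1  1  1
 T  0  0  0  0  0  1  1  2  2  2  2  2
 Y  0  0  0  0  1  1  2  2  2  2  3  3
 A  0  0  0  1  1  1  2  2  2  2  3  4
 A  0  0  0  1  1  1  2  2  2  2  3  4
 E  0  1  1  1  1  1  2  2  3  3  3  4
 A  0  1  1  2  2  2  2  2  3  3  3  4
 E  0  1  2  2  2  2  2  2  3  3  3  4
 Y  0  1  2  2  3  3  3  3  3  3  4  4
 T  0  1  2  2  3  4  4  4  4  4  4  4
 Y  0  1  2  2  3  4  5  5  5  5  5  5
 A  0  1  2  3  3  4  5  5  5  5  5  6
dp[12][11] = 6. One LCS (by backtracking along matches): TTETYA.

6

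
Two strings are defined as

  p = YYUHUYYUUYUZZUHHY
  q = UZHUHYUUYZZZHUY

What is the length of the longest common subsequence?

Match U [3,1] → H [4,3] → U [5,4] → Y [7,6] → U [8,7] → U [9,8] → Y [10,9] → Z [12,11] → Z [13,12] → U [14,14] → Y [17,15] — 11 characters in the same relative order in both. dp[17][15] = 11 confirms this is the maximum.

11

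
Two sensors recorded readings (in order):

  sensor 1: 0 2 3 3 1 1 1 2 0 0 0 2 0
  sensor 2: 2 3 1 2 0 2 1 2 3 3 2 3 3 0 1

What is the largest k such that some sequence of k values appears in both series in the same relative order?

7

Taking 2 at sensor 1[2]=sensor 2[1]; then 3 at sensor 1[4]=sensor 2[2]; then 1 at sensor 1[5]=sensor 2[3]; then 1 at sensor 1[7]=sensor 2[7]; then 2 at sensor 1[8]=sensor 2[8]; then 2 at sensor 1[12]=sensor 2[11]; then 0 at sensor 1[13]=sensor 2[14] gives a common subsequence of length 7. Since dp[13][15] = 7, nothing longer is possible.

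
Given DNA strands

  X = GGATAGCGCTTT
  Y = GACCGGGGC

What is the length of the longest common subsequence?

Let dp[i][j] be the LCS length of the first i bases of X and the first j bases of Y. dp[i][j] = dp[i-1][j-1]+1 when the i-th and j-th bases match, else max(dp[i-1][j], dp[i][j-1]).
    ·  G  A  C  C  G  G  G  G  C
 ·  0  0  0  0  0  0  0  0  0  0
 G  0  1  1  1  1  1  1  1  1  1
 G  0  1  1  1  1  2  2  2  2  2
 A  0  1  2  2  2  2  2  2  2  2
 T  0  1  2  2  2  2  2  2  2  2
 A  0  1  2  2  2  2  2  2  2  2
 G  0  1  2  2  2  3  3  3  3  3
 C  0  1  2  3  3  3  3  3  3  4
 G  0  1  2  3  3  4  4  4  4  4
 C  0  1  2  3  4  4  4  4  4  5
 T  0  1  2  3  4  4  4  4  4  5
 T  0  1  2  3  4  4  4  4  4  5
 T  0  1  2  3  4  4  4  4  4  5
dp[12][9] = 5. One LCS (by backtracking along matches): GGGGC.

5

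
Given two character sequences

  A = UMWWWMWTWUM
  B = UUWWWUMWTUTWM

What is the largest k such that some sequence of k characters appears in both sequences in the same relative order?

9

Let dp[i][j] be the LCS length of the first i characters of A and the first j characters of B. dp[i][j] = dp[i-1][j-1]+1 when the i-th and j-th characters match, else max(dp[i-1][j], dp[i][j-1]).
    ·  U  U  W  W  W  U  M  W  T  U  T  W  M
 ·  0  0  0  0  0  0  0  0  0  0  0  0  0  0
 U  0  1  1  1  1  1  1  1  1  1  1  1  1  1
 M  0  1  1  1  1  1  1  2  2  2  2  2  2  2
 W  0  1  1  2  2  2  2  2  3  3  3  3  3  3
 W  0  1  1  2  3  3  3  3  3  3  3  3  4  4
 W  0  1  1  2  3  4  4  4  4  4  4  4  4  4
 M  0  1  1  2  3  4  4  5  5  5  5  5  5  5
 W  0  1  1  2  3  4  4  5  6  6  6  6  6  6
 T  0  1  1  2  3  4  4  5  6  7  7  7  7  7
 W  0  1  1  2  3  4  4  5  6  7  7  7  8  8
 U  0  1  2  2  3  4  5  5  6  7  8  8  8  8
 M  0  1  2  2  3  4  5  6  6  7  8  8  8  9
dp[11][13] = 9. One LCS (by backtracking along matches): UWWWMWTWM.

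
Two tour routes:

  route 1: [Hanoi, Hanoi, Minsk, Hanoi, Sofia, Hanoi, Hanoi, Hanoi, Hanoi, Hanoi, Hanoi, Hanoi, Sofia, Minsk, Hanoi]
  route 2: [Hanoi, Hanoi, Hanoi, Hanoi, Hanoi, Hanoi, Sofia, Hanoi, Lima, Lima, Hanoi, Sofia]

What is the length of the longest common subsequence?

9

Taking Hanoi (route 1 #1, route 2 #1) → Hanoi (route 1 #2, route 2 #2) → Hanoi (route 1 #4, route 2 #3) → Hanoi (route 1 #6, route 2 #4) → Hanoi (route 1 #7, route 2 #5) → Hanoi (route 1 #8, route 2 #6) → Hanoi (route 1 #9, route 2 #8) → Hanoi (route 1 #12, route 2 #11) → Sofia (route 1 #13, route 2 #12) gives a common subsequence of length 9. The LCS DP gives dp[15][12] = 9, so this is optimal.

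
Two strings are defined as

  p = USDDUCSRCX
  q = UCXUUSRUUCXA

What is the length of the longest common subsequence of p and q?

Match U [1,4] → U [5,5] → S [7,6] → R [8,7] → C [9,10] → X [10,11] — 6 characters in the same relative order in both. dp[10][12] = 6 confirms this is the maximum.

6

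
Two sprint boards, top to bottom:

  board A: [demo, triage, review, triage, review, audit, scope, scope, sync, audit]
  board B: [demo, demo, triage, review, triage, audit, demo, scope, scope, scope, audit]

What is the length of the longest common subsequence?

8

One common subsequence of length 8: demo [1,2], then triage [2,3], then review [3,4], then triage [4,5], then audit [6,6], then scope [7,9], then scope [8,10], then audit [10,11], and the DP table's final entry dp[10][11] is also 8, so no common subsequence is longer.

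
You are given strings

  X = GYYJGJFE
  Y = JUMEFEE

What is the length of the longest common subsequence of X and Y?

3

Match J (X #4, Y #1), F (X #7, Y #5), E (X #8, Y #7) — 3 characters in the same relative order in both. Since dp[8][7] = 3, nothing longer is possible.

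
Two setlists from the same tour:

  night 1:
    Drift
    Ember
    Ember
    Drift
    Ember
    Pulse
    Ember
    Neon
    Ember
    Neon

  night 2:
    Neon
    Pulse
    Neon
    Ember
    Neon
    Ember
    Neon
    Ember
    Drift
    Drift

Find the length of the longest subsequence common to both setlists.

One common subsequence of length 5: Pulse [6,2], Ember [7,4], Neon [8,5], Ember [9,6], Neon [10,7], and the DP table's final entry dp[10][10] is also 5, so no common subsequence is longer.

5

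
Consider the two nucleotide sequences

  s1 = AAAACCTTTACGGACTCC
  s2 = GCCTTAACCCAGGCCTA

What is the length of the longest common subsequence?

10

One common subsequence of length 10: C (s1 #5, s2 #2); then C (s1 #6, s2 #3); then T (s1 #7, s2 #4); then T (s1 #8, s2 #5); then A (s1 #10, s2 #7); then C (s1 #11, s2 #10); then G (s1 #12, s2 #12); then G (s1 #13, s2 #13); then C (s1 #15, s2 #15); then T (s1 #16, s2 #16). dp[18][17] = 10 confirms this is the maximum.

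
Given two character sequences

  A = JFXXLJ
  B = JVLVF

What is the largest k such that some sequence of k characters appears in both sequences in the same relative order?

Taking J [1,1] → F [2,5] gives a common subsequence of length 2, and the DP table's final entry dp[6][5] is also 2, so no common subsequence is longer.

2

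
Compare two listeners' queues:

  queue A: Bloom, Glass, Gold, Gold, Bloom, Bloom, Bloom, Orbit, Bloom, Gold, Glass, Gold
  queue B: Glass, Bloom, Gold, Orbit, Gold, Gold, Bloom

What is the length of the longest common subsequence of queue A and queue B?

5

Match Bloom [1,2] → Gold [4,3] → Orbit [8,4] → Gold [10,5] → Gold [12,6] — 5 songs in the same relative order in both. dp[12][7] = 5 confirms this is the maximum.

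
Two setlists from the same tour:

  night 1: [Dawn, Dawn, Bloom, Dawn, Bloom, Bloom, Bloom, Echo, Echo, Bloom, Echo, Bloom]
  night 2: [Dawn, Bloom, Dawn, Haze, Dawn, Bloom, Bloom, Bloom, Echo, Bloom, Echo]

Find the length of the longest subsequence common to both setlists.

9

One common subsequence of length 9: Dawn at night 1[1]=night 2[1], Dawn at night 1[2]=night 2[3], Dawn at night 1[4]=night 2[5], Bloom at night 1[5]=night 2[6], Bloom at night 1[6]=night 2[7], Bloom at night 1[7]=night 2[8], Echo at night 1[9]=night 2[9], Bloom at night 1[10]=night 2[10], Echo at night 1[11]=night 2[11]. The LCS DP gives dp[12][11] = 9, so this is optimal.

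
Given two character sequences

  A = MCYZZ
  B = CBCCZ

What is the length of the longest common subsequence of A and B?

Taking C at A[2]=B[4] → Z at A[5]=B[5] gives a common subsequence of length 2. The LCS DP gives dp[5][5] = 2, so this is optimal.

2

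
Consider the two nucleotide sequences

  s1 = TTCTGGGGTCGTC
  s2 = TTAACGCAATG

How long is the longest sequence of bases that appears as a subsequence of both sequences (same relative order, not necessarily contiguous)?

Taking T (s1 #1, s2 #1) → T (s1 #2, s2 #2) → C (s1 #3, s2 #5) → G (s1 #5, s2 #6) → T (s1 #9, s2 #10) → G (s1 #11, s2 #11) gives a common subsequence of length 6. dp[13][11] = 6 confirms this is the maximum.

6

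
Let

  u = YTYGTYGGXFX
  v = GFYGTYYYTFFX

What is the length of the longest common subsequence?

Let dp[i][j] be the LCS length of the first i characters of u and the first j characters of v. dp[i][j] = dp[i-1][j-1]+1 when the i-th and j-th characters match, else max(dp[i-1][j], dp[i][j-1]).
    ·  G  F  Y  G  T  Y  Y  Y  T  F  F  X
 ·  0  0  0  0  0  0  0  0  0  0  0  0  0
 Y  0  0  0  1  1  1  1  1  1  1  1  1  1
 T  0  0  0  1  1  2  2  2  2  2  2  2  2
 Y  0  0  0  1  1  2  3  3  3  3  3  3  3
 G  0  1  1  1  2  2  3  3  3  3  3  3  3
 T  0  1  1  1  2  3  3  3  3  4  4  4  4
 Y  0  1  1  2  2  3  4  4  4  4  4  4  4
 G  0  1  1  2  3  3  4  4  4  4  4  4  4
 G  0  1  1  2  3  3  4  4  4  4  4  4  4
 X  0  1  1  2  3  3  4  4  4  4  4  4  5
 F  0  1  2  2  3  3  4  4  4  4  5  5  5
 X  0  1  2  2  3  3  4  4  4  4  5  5  6
dp[11][12] = 6. One LCS (by backtracking along matches): YTYTFX.

6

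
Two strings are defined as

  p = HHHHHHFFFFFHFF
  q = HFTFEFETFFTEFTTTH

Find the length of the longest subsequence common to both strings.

7

One common subsequence of length 7: H (p #1, q #1), F (p #7, q #4), F (p #8, q #6), F (p #9, q #9), F (p #10, q #10), F (p #11, q #13), H (p #12, q #17). Since dp[14][17] = 7, nothing longer is possible.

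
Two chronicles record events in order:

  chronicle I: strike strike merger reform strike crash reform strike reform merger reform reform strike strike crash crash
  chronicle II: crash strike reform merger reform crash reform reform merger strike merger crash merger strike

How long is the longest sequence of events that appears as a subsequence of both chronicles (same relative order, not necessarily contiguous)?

Pick strike (chronicle I #1, chronicle II #2) → merger (chronicle I #3, chronicle II #4) → reform (chronicle I #4, chronicle II #5) → crash (chronicle I #6, chronicle II #6) → reform (chronicle I #7, chronicle II #7) → reform (chronicle I #9, chronicle II #8) → merger (chronicle I #10, chronicle II #9) → strike (chronicle I #13, chronicle II #10) → strike (chronicle I #14, chronicle II #14); all 9 events appear in both, in order. The LCS DP gives dp[16][14] = 9, so this is optimal.

9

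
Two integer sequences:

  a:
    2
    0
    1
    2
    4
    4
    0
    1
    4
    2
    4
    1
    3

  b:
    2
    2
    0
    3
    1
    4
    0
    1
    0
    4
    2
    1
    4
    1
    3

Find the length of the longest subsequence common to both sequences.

11

One common subsequence of length 11: 2 at a[1]=b[2], 0 at a[2]=b[3], 1 at a[3]=b[5], 4 at a[6]=b[6], 0 at a[7]=b[7], 1 at a[8]=b[8], 4 at a[9]=b[10], 2 at a[10]=b[11], 4 at a[11]=b[13], 1 at a[12]=b[14], 3 at a[13]=b[15]. The LCS DP gives dp[13][15] = 11, so this is optimal.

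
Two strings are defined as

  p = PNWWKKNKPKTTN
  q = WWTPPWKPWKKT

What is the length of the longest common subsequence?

Match P (p #1, q #5), then W (p #3, q #6), then W (p #4, q #9), then K (p #8, q #10), then K (p #10, q #11), then T (p #12, q #12) — 6 characters in the same relative order in both. The LCS DP gives dp[13][12] = 6, so this is optimal.

6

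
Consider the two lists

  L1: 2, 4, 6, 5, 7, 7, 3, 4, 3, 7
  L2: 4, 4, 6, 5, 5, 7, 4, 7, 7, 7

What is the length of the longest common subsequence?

6

Taking 4 at L1[2]=L2[2], 6 at L1[3]=L2[3], 5 at L1[4]=L2[5], 7 at L1[5]=L2[8], 7 at L1[6]=L2[9], 7 at L1[10]=L2[10] gives a common subsequence of length 6. Since dp[10][10] = 6, nothing longer is possible.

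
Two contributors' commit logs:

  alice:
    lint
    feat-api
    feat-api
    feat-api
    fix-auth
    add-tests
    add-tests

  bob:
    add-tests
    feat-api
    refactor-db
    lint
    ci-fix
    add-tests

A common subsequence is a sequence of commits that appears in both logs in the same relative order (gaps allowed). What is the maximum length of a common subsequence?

2

Match lint (alice #1, bob #4), add-tests (alice #7, bob #6) — 2 commits in the same relative order in both, and the DP table's final entry dp[7][6] is also 2, so no common subsequence is longer.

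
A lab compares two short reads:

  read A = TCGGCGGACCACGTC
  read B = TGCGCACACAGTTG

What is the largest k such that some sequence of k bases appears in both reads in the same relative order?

One common subsequence of length 10: T at read A[1]=read B[1]; then C at read A[2]=read B[3]; then G at read A[4]=read B[4]; then C at read A[5]=read B[5]; then A at read A[8]=read B[6]; then C at read A[9]=read B[7]; then C at read A[10]=read B[9]; then A at read A[11]=read B[10]; then G at read A[13]=read B[11]; then T at read A[14]=read B[13], and the DP table's final entry dp[15][14] is also 10, so no common subsequence is longer.

10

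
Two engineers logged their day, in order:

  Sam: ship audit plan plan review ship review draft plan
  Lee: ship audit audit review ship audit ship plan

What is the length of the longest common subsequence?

One common subsequence of length 5: ship at Sam[1]=Lee[1]; then audit at Sam[2]=Lee[3]; then review at Sam[5]=Lee[4]; then ship at Sam[6]=Lee[7]; then plan at Sam[9]=Lee[8], and the DP table's final entry dp[9][8] is also 5, so no common subsequence is longer.

5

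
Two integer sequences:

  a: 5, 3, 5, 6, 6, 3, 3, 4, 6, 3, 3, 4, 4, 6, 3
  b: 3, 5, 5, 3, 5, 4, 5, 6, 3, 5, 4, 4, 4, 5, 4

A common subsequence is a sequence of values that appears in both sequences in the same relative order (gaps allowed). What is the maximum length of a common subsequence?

One common subsequence of length 8: 5 at a[1]=b[3] → 3 at a[2]=b[4] → 5 at a[3]=b[7] → 6 at a[5]=b[8] → 3 at a[6]=b[9] → 4 at a[8]=b[12] → 4 at a[12]=b[13] → 4 at a[13]=b[15]. dp[15][15] = 8 confirms this is the maximum.

8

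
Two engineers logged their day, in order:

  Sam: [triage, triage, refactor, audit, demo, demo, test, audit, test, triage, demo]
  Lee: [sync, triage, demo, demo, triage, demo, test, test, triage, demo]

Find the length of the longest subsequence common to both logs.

7

Taking triage at Sam[1]=Lee[2], triage at Sam[2]=Lee[5], demo at Sam[6]=Lee[6], test at Sam[7]=Lee[7], test at Sam[9]=Lee[8], triage at Sam[10]=Lee[9], demo at Sam[11]=Lee[10] gives a common subsequence of length 7. Since dp[11][10] = 7, nothing longer is possible.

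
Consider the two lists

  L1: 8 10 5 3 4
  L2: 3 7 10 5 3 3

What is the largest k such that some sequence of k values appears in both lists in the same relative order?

Let dp[i][j] be the LCS length of the first i values of L1 and the first j values of L2. dp[i][j] = dp[i-1][j-1]+1 when the i-th and j-th values match, else max(dp[i-1][j], dp[i][j-1]).
    ·  3  7 10  5  3  3
 ·  0  0  0  0  0  0  0
 8  0  0  0  0  0  0  0
10  0  0  0  1  1  1  1
 5  0  0  0  1  2  2  2
 3  0  1  1  1  2  3  3
 4  0  1  1  1  2  3  3
dp[5][6] = 3. One LCS (by backtracking along matches): 10, 5, 3.

3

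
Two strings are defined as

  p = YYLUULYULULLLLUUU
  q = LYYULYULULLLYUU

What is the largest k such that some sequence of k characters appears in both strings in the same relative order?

13

One common subsequence of length 13: Y (p #1, q #2) → Y (p #2, q #3) → U (p #5, q #4) → L (p #6, q #5) → Y (p #7, q #6) → U (p #8, q #7) → L (p #9, q #8) → U (p #10, q #9) → L (p #11, q #10) → L (p #12, q #11) → L (p #13, q #12) → U (p #16, q #14) → U (p #17, q #15). The LCS DP gives dp[17][15] = 13, so this is optimal.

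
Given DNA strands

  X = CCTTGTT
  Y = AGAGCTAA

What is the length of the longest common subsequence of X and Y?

Pick C at X[2]=Y[5], then T at X[3]=Y[6]; all 2 bases appear in both, in order. dp[7][8] = 2 confirms this is the maximum.

2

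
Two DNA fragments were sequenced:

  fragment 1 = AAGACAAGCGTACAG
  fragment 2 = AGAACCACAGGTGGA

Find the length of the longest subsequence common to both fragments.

Pick A at fragment 1[1]=fragment 2[1], then A at fragment 1[2]=fragment 2[3], then A at fragment 1[4]=fragment 2[4], then C at fragment 1[5]=fragment 2[6], then A at fragment 1[6]=fragment 2[7], then A at fragment 1[7]=fragment 2[9], then G at fragment 1[8]=fragment 2[10], then G at fragment 1[10]=fragment 2[11], then T at fragment 1[11]=fragment 2[12], then A at fragment 1[14]=fragment 2[15]; all 10 bases appear in both, in order. The LCS DP gives dp[15][15] = 10, so this is optimal.

10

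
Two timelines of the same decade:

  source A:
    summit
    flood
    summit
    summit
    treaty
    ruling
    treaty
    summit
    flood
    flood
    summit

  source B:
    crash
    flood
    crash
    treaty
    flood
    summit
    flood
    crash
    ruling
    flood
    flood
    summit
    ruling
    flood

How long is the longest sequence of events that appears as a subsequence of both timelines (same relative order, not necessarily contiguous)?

6

One common subsequence of length 6: summit (source A #1, source B #6) → flood (source A #2, source B #7) → ruling (source A #6, source B #9) → flood (source A #9, source B #10) → flood (source A #10, source B #11) → summit (source A #11, source B #12). Since dp[11][14] = 6, nothing longer is possible.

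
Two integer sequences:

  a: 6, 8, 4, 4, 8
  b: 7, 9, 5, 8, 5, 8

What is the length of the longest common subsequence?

2

Pick 8 (a #2, b #4) → 8 (a #5, b #6); all 2 values appear in both, in order. The LCS DP gives dp[5][6] = 2, so this is optimal.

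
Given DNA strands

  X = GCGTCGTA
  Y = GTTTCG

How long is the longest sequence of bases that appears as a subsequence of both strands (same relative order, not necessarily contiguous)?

Taking G [1,1], T [4,4], C [5,5], G [6,6] gives a common subsequence of length 4. dp[8][6] = 4 confirms this is the maximum.

4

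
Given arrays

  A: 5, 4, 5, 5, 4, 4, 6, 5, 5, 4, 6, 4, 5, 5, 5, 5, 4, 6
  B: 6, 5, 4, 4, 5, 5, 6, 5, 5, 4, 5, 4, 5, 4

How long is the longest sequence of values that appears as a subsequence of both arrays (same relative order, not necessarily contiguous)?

Match 5 at A[1]=B[2], then 4 at A[2]=B[4], then 5 at A[3]=B[5], then 5 at A[4]=B[6], then 6 at A[7]=B[7], then 5 at A[8]=B[8], then 5 at A[9]=B[9], then 4 at A[10]=B[10], then 4 at A[12]=B[12], then 5 at A[16]=B[13], then 4 at A[17]=B[14] — 11 values in the same relative order in both, and the DP table's final entry dp[18][14] is also 11, so no common subsequence is longer.

11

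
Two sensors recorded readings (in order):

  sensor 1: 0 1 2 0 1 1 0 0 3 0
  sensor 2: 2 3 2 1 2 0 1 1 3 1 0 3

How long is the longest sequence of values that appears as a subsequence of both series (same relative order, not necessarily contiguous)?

Match 1 [2,4]; then 2 [3,5]; then 0 [4,6]; then 1 [5,8]; then 1 [6,10]; then 0 [8,11]; then 3 [9,12] — 7 values in the same relative order in both. dp[10][12] = 7 confirms this is the maximum.

7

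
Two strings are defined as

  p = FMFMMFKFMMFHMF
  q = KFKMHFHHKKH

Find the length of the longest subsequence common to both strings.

Taking F at p[1]=q[2], M at p[2]=q[4], F at p[3]=q[6], K at p[7]=q[10], H at p[12]=q[11] gives a common subsequence of length 5. The LCS DP gives dp[14][11] = 5, so this is optimal.

5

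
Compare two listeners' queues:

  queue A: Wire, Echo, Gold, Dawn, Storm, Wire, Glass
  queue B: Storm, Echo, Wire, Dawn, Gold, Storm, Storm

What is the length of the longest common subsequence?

3

Pick Wire at queue A[1]=queue B[3] → Gold at queue A[3]=queue B[5] → Storm at queue A[5]=queue B[7]; all 3 songs appear in both, in order. Since dp[7][7] = 3, nothing longer is possible.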